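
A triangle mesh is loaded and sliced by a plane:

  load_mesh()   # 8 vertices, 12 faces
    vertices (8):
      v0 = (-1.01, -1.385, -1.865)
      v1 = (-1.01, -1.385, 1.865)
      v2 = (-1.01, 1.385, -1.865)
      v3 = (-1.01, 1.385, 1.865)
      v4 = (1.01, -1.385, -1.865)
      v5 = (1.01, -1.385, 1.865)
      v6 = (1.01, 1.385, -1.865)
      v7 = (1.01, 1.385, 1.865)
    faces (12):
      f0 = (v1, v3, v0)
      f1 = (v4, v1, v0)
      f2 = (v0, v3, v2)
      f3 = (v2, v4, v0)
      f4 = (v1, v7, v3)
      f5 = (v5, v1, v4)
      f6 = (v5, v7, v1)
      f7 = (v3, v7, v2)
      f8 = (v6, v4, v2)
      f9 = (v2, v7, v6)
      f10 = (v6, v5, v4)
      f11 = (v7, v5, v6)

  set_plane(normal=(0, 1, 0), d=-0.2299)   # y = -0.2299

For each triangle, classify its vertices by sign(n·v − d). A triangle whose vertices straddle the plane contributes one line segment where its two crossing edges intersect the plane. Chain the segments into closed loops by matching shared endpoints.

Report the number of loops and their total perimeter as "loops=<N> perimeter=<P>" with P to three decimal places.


Straddling triangles (8 of 12):
  (v1,v3,v0) [-+-] → (-1.01, -0.2299, 1.865)–(-1.01, -0.2299, -0.309577)  len=2.1746
  (v0,v3,v2) [-++] → (-1.01, -0.2299, -0.309577)–(-1.01, -0.2299, -1.865)  len=1.5554
  (v2,v4,v0) [+--] → (0.167653, -0.2299, -1.865)–(-1.01, -0.2299, -1.865)  len=1.1777
  (v1,v7,v3) [-++] → (-0.167653, -0.2299, 1.865)–(-1.01, -0.2299, 1.865)  len=0.8423
  (v5,v7,v1) [-+-] → (1.01, -0.2299, 1.865)–(-0.167653, -0.2299, 1.865)  len=1.1777
  (v6,v4,v2) [+-+] → (1.01, -0.2299, -1.865)–(0.167653, -0.2299, -1.865)  len=0.8423
  (v6,v5,v4) [+--] → (1.01, -0.2299, 0.309577)–(1.01, -0.2299, -1.865)  len=2.1746
  (v7,v5,v6) [+-+] → (1.01, -0.2299, 1.865)–(1.01, -0.2299, 0.309577)  len=1.5554

Chained into 1 loop(s):
  loop 1: 8 segments, perimeter = 11.5000
Total perimeter = 11.500

loops=1 perimeter=11.500


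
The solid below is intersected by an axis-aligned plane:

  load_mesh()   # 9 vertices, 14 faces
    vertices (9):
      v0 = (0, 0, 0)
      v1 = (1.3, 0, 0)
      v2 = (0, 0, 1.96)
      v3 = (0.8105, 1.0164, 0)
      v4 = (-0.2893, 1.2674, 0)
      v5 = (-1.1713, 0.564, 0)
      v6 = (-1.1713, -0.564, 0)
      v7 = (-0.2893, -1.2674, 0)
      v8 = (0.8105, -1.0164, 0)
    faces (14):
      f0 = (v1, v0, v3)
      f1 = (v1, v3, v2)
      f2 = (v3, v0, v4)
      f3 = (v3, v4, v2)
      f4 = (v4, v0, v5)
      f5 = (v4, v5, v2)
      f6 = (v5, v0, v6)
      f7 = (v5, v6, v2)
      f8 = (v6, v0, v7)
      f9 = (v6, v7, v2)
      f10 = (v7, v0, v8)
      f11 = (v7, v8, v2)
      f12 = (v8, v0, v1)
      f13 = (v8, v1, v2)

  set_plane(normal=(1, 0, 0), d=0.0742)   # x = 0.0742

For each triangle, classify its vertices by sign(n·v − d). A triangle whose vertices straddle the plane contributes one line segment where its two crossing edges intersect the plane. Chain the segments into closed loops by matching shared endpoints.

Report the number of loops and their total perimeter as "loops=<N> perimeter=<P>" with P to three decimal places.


Straddling triangles (8 of 14):
  (v1,v0,v3) [+-+] → (0.0742, 0, 0)–(0.0742, 0.0930498, 0)  len=0.0930
  (v1,v3,v2) [++-] → (0.0742, 0.0930498, 1.78057)–(0.0742, 0, 1.84813)  len=0.1150
  (v3,v0,v4) [+--] → (0.0742, 0.0930498, 0)–(0.0742, 1.18444, 0)  len=1.0914
  (v3,v4,v2) [+--] → (0.0742, 1.18444, 0)–(0.0742, 0.0930498, 1.78057)  len=2.0884
  (v7,v0,v8) [--+] → (0.0742, -0.0930498, 0)–(0.0742, -1.18444, 0)  len=1.0914
  (v7,v8,v2) [-+-] → (0.0742, -1.18444, 0)–(0.0742, -0.0930498, 1.78057)  len=2.0884
  (v8,v0,v1) [+-+] → (0.0742, -0.0930498, 0)–(0.0742, 0, 0)  len=0.0930
  (v8,v1,v2) [++-] → (0.0742, 0, 1.84813)–(0.0742, -0.0930498, 1.78057)  len=0.1150

Chained into 1 loop(s):
  loop 1: 8 segments, perimeter = 6.7757
Total perimeter = 6.776

loops=1 perimeter=6.776


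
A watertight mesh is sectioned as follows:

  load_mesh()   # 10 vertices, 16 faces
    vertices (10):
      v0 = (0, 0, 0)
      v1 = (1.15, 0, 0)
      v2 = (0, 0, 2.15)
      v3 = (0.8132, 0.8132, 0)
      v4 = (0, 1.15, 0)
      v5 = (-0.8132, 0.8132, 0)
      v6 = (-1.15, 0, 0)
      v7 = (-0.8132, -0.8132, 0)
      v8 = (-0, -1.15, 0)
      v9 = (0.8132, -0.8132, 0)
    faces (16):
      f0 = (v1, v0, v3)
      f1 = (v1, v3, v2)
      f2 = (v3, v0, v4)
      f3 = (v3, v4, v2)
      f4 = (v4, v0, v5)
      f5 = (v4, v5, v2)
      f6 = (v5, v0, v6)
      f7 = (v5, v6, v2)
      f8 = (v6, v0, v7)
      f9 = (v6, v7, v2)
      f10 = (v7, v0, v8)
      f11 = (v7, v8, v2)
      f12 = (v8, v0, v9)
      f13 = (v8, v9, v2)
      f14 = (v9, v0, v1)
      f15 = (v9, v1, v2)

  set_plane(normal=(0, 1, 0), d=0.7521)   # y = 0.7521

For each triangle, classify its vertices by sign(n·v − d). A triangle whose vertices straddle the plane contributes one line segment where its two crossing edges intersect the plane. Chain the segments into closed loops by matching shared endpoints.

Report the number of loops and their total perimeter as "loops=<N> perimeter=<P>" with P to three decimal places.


Straddling triangles (8 of 16):
  (v1,v0,v3) [--+] → (0.7521, 0.7521, 0)–(0.838506, 0.7521, 0)  len=0.0864
  (v1,v3,v2) [-+-] → (0.838506, 0.7521, 0)–(0.7521, 0.7521, 0.161541)  len=0.1832
  (v3,v0,v4) [+-+] → (0.7521, 0.7521, 0)–(0, 0.7521, 0)  len=0.7521
  (v3,v4,v2) [++-] → (0, 0.7521, 0.7439)–(0.7521, 0.7521, 0.161541)  len=0.9512
  (v4,v0,v5) [+-+] → (0, 0.7521, 0)–(-0.7521, 0.7521, 0)  len=0.7521
  (v4,v5,v2) [++-] → (-0.7521, 0.7521, 0.161541)–(0, 0.7521, 0.7439)  len=0.9512
  (v5,v0,v6) [+--] → (-0.7521, 0.7521, 0)–(-0.838506, 0.7521, 0)  len=0.0864
  (v5,v6,v2) [+--] → (-0.838506, 0.7521, 0)–(-0.7521, 0.7521, 0.161541)  len=0.1832

Chained into 1 loop(s):
  loop 1: 8 segments, perimeter = 3.9458
Total perimeter = 3.946

loops=1 perimeter=3.946


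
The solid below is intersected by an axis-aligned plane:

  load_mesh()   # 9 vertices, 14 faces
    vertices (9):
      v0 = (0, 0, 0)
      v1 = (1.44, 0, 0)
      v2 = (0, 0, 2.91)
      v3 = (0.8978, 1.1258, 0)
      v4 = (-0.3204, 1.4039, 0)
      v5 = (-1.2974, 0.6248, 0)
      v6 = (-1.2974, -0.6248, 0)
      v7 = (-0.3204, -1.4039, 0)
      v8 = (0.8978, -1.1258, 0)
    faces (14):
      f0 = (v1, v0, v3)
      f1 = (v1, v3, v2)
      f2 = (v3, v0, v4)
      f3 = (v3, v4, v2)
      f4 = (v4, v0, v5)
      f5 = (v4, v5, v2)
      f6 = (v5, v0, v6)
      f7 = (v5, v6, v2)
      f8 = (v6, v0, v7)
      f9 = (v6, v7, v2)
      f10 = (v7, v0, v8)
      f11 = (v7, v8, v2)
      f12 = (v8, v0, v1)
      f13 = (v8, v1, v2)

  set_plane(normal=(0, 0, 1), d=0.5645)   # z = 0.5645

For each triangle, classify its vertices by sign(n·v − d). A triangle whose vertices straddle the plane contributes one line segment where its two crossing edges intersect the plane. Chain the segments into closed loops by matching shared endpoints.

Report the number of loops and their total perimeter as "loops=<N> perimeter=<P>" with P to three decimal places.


loops=1 perimeter=7.050

Straddling triangles (7 of 14):
  (v1,v3,v2) [--+] → (0.723639, 0.90741, 0.5645)–(1.16066, 0, 0.5645)  len=1.0072
  (v3,v4,v2) [--+] → (-0.258247, 1.13156, 0.5645)–(0.723639, 0.90741, 0.5645)  len=1.0071
  (v4,v5,v2) [--+] → (-1.04572, 0.503597, 0.5645)–(-0.258247, 1.13156, 0.5645)  len=1.0072
  (v5,v6,v2) [--+] → (-1.04572, -0.503597, 0.5645)–(-1.04572, 0.503597, 0.5645)  len=1.0072
  (v6,v7,v2) [--+] → (-0.258247, -1.13156, 0.5645)–(-1.04572, -0.503597, 0.5645)  len=1.0072
  (v7,v8,v2) [--+] → (0.723639, -0.90741, 0.5645)–(-0.258247, -1.13156, 0.5645)  len=1.0071
  (v8,v1,v2) [--+] → (1.16066, 0, 0.5645)–(0.723639, -0.90741, 0.5645)  len=1.0072

Chained into 1 loop(s):
  loop 1: 7 segments, perimeter = 7.0502
Total perimeter = 7.050


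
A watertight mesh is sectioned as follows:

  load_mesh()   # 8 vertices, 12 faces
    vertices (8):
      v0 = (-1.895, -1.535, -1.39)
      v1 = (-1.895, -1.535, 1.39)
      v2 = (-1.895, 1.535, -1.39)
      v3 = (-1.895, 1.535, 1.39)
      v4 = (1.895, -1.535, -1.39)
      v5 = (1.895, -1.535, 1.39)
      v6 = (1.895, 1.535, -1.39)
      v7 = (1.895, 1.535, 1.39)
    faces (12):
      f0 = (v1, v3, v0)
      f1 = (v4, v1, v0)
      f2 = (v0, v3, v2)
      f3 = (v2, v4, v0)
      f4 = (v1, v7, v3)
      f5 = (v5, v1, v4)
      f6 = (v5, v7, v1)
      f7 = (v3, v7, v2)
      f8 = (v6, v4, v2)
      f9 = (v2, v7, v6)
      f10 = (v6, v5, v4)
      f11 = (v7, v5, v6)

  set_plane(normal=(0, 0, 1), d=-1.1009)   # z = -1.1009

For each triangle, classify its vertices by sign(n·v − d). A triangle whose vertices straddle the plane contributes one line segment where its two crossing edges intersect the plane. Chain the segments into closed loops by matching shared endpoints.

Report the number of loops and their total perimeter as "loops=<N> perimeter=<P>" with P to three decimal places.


loops=1 perimeter=13.720

Straddling triangles (8 of 12):
  (v1,v3,v0) [++-] → (-1.895, -1.21574, -1.1009)–(-1.895, -1.535, -1.1009)  len=0.3193
  (v4,v1,v0) [-+-] → (1.50087, -1.535, -1.1009)–(-1.895, -1.535, -1.1009)  len=3.3959
  (v0,v3,v2) [-+-] → (-1.895, -1.21574, -1.1009)–(-1.895, 1.535, -1.1009)  len=2.7507
  (v5,v1,v4) [++-] → (1.50087, -1.535, -1.1009)–(1.895, -1.535, -1.1009)  len=0.3941
  (v3,v7,v2) [++-] → (-1.50087, 1.535, -1.1009)–(-1.895, 1.535, -1.1009)  len=0.3941
  (v2,v7,v6) [-+-] → (-1.50087, 1.535, -1.1009)–(1.895, 1.535, -1.1009)  len=3.3959
  (v6,v5,v4) [-+-] → (1.895, 1.21574, -1.1009)–(1.895, -1.535, -1.1009)  len=2.7507
  (v7,v5,v6) [++-] → (1.895, 1.21574, -1.1009)–(1.895, 1.535, -1.1009)  len=0.3193

Chained into 1 loop(s):
  loop 1: 8 segments, perimeter = 13.7200
Total perimeter = 13.720


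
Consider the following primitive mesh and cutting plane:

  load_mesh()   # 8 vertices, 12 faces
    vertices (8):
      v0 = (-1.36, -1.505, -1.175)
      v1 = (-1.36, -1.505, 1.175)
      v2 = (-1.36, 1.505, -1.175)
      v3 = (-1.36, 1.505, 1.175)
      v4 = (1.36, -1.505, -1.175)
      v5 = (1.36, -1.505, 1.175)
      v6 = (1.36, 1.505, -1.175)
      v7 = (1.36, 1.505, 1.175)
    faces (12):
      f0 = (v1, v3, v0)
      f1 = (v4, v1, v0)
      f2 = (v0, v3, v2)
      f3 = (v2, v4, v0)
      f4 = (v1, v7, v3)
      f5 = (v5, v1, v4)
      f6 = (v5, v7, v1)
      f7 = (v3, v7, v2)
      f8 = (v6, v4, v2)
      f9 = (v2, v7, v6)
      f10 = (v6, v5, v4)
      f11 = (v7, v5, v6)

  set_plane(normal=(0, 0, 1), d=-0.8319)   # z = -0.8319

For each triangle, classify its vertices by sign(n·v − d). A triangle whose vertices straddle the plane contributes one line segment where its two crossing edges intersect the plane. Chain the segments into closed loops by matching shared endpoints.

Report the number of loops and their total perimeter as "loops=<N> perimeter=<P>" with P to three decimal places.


Straddling triangles (8 of 12):
  (v1,v3,v0) [++-] → (-1.36, -1.06554, -0.8319)–(-1.36, -1.505, -0.8319)  len=0.4395
  (v4,v1,v0) [-+-] → (0.96288, -1.505, -0.8319)–(-1.36, -1.505, -0.8319)  len=2.3229
  (v0,v3,v2) [-+-] → (-1.36, -1.06554, -0.8319)–(-1.36, 1.505, -0.8319)  len=2.5705
  (v5,v1,v4) [++-] → (0.96288, -1.505, -0.8319)–(1.36, -1.505, -0.8319)  len=0.3971
  (v3,v7,v2) [++-] → (-0.96288, 1.505, -0.8319)–(-1.36, 1.505, -0.8319)  len=0.3971
  (v2,v7,v6) [-+-] → (-0.96288, 1.505, -0.8319)–(1.36, 1.505, -0.8319)  len=2.3229
  (v6,v5,v4) [-+-] → (1.36, 1.06554, -0.8319)–(1.36, -1.505, -0.8319)  len=2.5705
  (v7,v5,v6) [++-] → (1.36, 1.06554, -0.8319)–(1.36, 1.505, -0.8319)  len=0.4395

Chained into 1 loop(s):
  loop 1: 8 segments, perimeter = 11.4600
Total perimeter = 11.460

loops=1 perimeter=11.460


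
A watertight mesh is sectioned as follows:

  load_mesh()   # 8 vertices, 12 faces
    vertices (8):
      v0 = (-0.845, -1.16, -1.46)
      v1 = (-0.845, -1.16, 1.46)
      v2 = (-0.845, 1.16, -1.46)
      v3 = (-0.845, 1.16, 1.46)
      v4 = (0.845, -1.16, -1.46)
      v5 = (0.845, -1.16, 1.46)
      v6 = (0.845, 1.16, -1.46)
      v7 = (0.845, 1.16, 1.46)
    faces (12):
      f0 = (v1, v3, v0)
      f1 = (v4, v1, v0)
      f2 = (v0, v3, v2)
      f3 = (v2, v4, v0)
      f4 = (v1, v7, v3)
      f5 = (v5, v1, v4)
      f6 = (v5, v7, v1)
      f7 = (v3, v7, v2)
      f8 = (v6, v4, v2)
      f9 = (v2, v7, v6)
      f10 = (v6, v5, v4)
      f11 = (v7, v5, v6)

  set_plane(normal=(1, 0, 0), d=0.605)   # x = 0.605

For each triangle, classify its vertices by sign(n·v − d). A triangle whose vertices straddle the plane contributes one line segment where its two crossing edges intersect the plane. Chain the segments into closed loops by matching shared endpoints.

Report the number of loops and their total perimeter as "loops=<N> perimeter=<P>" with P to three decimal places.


Straddling triangles (8 of 12):
  (v4,v1,v0) [+--] → (0.605, -1.16, -1.04533)–(0.605, -1.16, -1.46)  len=0.4147
  (v2,v4,v0) [-+-] → (0.605, -0.830533, -1.46)–(0.605, -1.16, -1.46)  len=0.3295
  (v1,v7,v3) [-+-] → (0.605, 0.830533, 1.46)–(0.605, 1.16, 1.46)  len=0.3295
  (v5,v1,v4) [+-+] → (0.605, -1.16, 1.46)–(0.605, -1.16, -1.04533)  len=2.5053
  (v5,v7,v1) [++-] → (0.605, 0.830533, 1.46)–(0.605, -1.16, 1.46)  len=1.9905
  (v3,v7,v2) [-+-] → (0.605, 1.16, 1.46)–(0.605, 1.16, 1.04533)  len=0.4147
  (v6,v4,v2) [++-] → (0.605, -0.830533, -1.46)–(0.605, 1.16, -1.46)  len=1.9905
  (v2,v7,v6) [-++] → (0.605, 1.16, 1.04533)–(0.605, 1.16, -1.46)  len=2.5053

Chained into 1 loop(s):
  loop 1: 8 segments, perimeter = 10.4800
Total perimeter = 10.480

loops=1 perimeter=10.480


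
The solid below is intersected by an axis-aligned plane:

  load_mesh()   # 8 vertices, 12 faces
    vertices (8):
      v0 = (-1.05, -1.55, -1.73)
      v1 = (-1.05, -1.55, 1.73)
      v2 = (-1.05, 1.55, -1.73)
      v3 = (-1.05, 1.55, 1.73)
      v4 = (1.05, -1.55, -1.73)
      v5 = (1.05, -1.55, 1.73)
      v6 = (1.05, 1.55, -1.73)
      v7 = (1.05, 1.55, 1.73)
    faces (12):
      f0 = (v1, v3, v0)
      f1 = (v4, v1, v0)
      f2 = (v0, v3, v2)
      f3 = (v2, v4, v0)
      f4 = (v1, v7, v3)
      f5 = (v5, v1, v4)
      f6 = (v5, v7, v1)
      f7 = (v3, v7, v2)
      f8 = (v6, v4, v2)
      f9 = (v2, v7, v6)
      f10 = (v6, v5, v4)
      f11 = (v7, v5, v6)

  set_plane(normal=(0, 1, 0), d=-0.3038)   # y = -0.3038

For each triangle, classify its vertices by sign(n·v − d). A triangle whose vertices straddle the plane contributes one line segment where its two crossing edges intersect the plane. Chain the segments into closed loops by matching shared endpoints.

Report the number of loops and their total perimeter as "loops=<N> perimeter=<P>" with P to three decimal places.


Straddling triangles (8 of 12):
  (v1,v3,v0) [-+-] → (-1.05, -0.3038, 1.73)–(-1.05, -0.3038, -0.33908)  len=2.0691
  (v0,v3,v2) [-++] → (-1.05, -0.3038, -0.33908)–(-1.05, -0.3038, -1.73)  len=1.3909
  (v2,v4,v0) [+--] → (0.2058, -0.3038, -1.73)–(-1.05, -0.3038, -1.73)  len=1.2558
  (v1,v7,v3) [-++] → (-0.2058, -0.3038, 1.73)–(-1.05, -0.3038, 1.73)  len=0.8442
  (v5,v7,v1) [-+-] → (1.05, -0.3038, 1.73)–(-0.2058, -0.3038, 1.73)  len=1.2558
  (v6,v4,v2) [+-+] → (1.05, -0.3038, -1.73)–(0.2058, -0.3038, -1.73)  len=0.8442
  (v6,v5,v4) [+--] → (1.05, -0.3038, 0.33908)–(1.05, -0.3038, -1.73)  len=2.0691
  (v7,v5,v6) [+-+] → (1.05, -0.3038, 1.73)–(1.05, -0.3038, 0.33908)  len=1.3909

Chained into 1 loop(s):
  loop 1: 8 segments, perimeter = 11.1200
Total perimeter = 11.120

loops=1 perimeter=11.120


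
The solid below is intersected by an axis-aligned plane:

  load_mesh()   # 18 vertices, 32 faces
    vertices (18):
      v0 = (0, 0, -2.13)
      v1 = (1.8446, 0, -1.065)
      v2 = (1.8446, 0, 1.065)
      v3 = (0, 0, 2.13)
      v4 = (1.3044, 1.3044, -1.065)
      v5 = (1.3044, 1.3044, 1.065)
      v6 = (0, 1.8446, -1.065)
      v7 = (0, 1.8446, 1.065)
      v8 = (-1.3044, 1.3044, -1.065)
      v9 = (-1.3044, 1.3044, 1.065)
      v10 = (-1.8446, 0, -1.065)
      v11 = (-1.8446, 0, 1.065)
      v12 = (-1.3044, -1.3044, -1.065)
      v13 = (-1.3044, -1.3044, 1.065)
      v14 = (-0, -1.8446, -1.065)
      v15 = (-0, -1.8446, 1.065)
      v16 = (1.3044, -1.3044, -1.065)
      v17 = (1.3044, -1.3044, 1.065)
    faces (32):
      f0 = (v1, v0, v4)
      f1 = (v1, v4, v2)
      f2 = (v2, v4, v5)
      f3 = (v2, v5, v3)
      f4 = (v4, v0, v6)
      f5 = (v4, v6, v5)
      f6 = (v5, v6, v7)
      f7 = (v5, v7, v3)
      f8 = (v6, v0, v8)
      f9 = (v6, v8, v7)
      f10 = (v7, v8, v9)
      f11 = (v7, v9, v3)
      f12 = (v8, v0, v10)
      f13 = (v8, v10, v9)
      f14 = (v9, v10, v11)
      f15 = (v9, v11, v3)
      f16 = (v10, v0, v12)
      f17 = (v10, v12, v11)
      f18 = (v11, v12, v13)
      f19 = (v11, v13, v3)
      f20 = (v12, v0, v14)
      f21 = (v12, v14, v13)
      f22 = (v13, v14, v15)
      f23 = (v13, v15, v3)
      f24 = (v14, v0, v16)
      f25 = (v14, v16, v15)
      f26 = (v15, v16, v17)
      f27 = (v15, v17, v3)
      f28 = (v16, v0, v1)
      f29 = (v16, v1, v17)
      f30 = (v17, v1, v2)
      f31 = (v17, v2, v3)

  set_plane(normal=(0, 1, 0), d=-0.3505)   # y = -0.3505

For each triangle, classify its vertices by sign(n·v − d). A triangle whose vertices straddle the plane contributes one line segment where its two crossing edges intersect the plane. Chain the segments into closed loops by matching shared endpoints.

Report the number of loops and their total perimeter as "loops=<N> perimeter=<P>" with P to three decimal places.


loops=1 perimeter=11.932

Straddling triangles (12 of 32):
  (v10,v0,v12) [++-] → (-0.3505, -0.3505, -1.84383)–(-1.69945, -0.3505, -1.065)  len=1.5576
  (v10,v12,v11) [+-+] → (-1.69945, -0.3505, -1.065)–(-1.69945, -0.3505, 0.492656)  len=1.5577
  (v11,v12,v13) [+--] → (-1.69945, -0.3505, 0.492656)–(-1.69945, -0.3505, 1.065)  len=0.5723
  (v11,v13,v3) [+-+] → (-1.69945, -0.3505, 1.065)–(-0.3505, -0.3505, 1.84383)  len=1.5576
  (v12,v0,v14) [-+-] → (-0.3505, -0.3505, -1.84383)–(0, -0.3505, -1.92763)  len=0.3604
  (v13,v15,v3) [--+] → (0, -0.3505, 1.92763)–(-0.3505, -0.3505, 1.84383)  len=0.3604
  (v14,v0,v16) [-+-] → (0, -0.3505, -1.92763)–(0.3505, -0.3505, -1.84383)  len=0.3604
  (v15,v17,v3) [--+] → (0.3505, -0.3505, 1.84383)–(0, -0.3505, 1.92763)  len=0.3604
  (v16,v0,v1) [-++] → (0.3505, -0.3505, -1.84383)–(1.69945, -0.3505, -1.065)  len=1.5576
  (v16,v1,v17) [-+-] → (1.69945, -0.3505, -1.065)–(1.69945, -0.3505, -0.492656)  len=0.5723
  (v17,v1,v2) [-++] → (1.69945, -0.3505, -0.492656)–(1.69945, -0.3505, 1.065)  len=1.5577
  (v17,v2,v3) [-++] → (1.69945, -0.3505, 1.065)–(0.3505, -0.3505, 1.84383)  len=1.5576

Chained into 1 loop(s):
  loop 1: 12 segments, perimeter = 11.9321
Total perimeter = 11.932


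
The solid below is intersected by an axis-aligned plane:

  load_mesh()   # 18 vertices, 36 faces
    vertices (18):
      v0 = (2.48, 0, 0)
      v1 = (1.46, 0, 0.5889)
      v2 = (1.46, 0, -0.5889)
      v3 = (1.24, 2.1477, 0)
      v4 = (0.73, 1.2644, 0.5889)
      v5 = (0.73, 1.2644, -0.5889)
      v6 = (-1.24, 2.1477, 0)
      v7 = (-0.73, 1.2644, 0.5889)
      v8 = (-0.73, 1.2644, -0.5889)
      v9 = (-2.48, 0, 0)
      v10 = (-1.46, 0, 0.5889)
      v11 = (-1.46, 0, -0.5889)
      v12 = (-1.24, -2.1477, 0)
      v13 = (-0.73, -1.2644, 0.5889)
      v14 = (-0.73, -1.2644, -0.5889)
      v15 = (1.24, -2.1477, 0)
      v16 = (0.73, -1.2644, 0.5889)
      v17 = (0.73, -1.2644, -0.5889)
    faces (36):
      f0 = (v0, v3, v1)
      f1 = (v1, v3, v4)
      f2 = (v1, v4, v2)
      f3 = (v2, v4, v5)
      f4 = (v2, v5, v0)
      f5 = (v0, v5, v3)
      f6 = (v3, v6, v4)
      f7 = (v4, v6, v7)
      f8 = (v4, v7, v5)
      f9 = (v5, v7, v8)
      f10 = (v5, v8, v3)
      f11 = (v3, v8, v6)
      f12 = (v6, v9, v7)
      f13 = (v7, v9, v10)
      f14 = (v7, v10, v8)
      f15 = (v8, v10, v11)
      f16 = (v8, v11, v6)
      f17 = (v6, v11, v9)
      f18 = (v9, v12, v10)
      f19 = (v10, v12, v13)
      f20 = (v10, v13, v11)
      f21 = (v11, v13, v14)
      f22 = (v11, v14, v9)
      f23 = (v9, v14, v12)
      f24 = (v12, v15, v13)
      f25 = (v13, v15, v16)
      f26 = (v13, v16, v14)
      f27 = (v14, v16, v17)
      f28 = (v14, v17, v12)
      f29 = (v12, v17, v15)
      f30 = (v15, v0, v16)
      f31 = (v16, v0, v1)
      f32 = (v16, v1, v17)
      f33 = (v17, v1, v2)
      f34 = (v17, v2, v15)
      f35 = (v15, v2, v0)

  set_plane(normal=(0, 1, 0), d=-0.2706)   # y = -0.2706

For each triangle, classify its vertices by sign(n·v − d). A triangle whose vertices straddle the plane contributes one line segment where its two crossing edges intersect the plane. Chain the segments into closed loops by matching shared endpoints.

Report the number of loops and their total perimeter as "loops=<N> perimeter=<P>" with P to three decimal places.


loops=2 perimeter=7.067

Straddling triangles (12 of 36):
  (v9,v12,v10) [+-+] → (-2.32377, -0.2706, 0)–(-1.43228, -0.2706, 0.514701)  len=1.0294
  (v10,v12,v13) [+--] → (-1.43228, -0.2706, 0.514701)–(-1.30377, -0.2706, 0.5889)  len=0.1484
  (v10,v13,v11) [+-+] → (-1.30377, -0.2706, 0.5889)–(-1.30377, -0.2706, -0.336834)  len=0.9257
  (v11,v13,v14) [+--] → (-1.30377, -0.2706, -0.336834)–(-1.30377, -0.2706, -0.5889)  len=0.2521
  (v11,v14,v9) [+-+] → (-1.30377, -0.2706, -0.5889)–(-2.10547, -0.2706, -0.126033)  len=0.9257
  (v9,v14,v12) [+--] → (-2.10547, -0.2706, -0.126033)–(-2.32377, -0.2706, 0)  len=0.2521
  (v15,v0,v16) [-+-] → (2.32377, -0.2706, 0)–(2.10547, -0.2706, 0.126033)  len=0.2521
  (v16,v0,v1) [-++] → (2.10547, -0.2706, 0.126033)–(1.30377, -0.2706, 0.5889)  len=0.9257
  (v16,v1,v17) [-+-] → (1.30377, -0.2706, 0.5889)–(1.30377, -0.2706, 0.336834)  len=0.2521
  (v17,v1,v2) [-++] → (1.30377, -0.2706, 0.336834)–(1.30377, -0.2706, -0.5889)  len=0.9257
  (v17,v2,v15) [-+-] → (1.30377, -0.2706, -0.5889)–(1.43228, -0.2706, -0.514701)  len=0.1484
  (v15,v2,v0) [-++] → (1.43228, -0.2706, -0.514701)–(2.32377, -0.2706, 0)  len=1.0294

Chained into 2 loop(s):
  loop 1: 6 segments, perimeter = 3.5334
  loop 2: 6 segments, perimeter = 3.5334
Total perimeter = 7.067


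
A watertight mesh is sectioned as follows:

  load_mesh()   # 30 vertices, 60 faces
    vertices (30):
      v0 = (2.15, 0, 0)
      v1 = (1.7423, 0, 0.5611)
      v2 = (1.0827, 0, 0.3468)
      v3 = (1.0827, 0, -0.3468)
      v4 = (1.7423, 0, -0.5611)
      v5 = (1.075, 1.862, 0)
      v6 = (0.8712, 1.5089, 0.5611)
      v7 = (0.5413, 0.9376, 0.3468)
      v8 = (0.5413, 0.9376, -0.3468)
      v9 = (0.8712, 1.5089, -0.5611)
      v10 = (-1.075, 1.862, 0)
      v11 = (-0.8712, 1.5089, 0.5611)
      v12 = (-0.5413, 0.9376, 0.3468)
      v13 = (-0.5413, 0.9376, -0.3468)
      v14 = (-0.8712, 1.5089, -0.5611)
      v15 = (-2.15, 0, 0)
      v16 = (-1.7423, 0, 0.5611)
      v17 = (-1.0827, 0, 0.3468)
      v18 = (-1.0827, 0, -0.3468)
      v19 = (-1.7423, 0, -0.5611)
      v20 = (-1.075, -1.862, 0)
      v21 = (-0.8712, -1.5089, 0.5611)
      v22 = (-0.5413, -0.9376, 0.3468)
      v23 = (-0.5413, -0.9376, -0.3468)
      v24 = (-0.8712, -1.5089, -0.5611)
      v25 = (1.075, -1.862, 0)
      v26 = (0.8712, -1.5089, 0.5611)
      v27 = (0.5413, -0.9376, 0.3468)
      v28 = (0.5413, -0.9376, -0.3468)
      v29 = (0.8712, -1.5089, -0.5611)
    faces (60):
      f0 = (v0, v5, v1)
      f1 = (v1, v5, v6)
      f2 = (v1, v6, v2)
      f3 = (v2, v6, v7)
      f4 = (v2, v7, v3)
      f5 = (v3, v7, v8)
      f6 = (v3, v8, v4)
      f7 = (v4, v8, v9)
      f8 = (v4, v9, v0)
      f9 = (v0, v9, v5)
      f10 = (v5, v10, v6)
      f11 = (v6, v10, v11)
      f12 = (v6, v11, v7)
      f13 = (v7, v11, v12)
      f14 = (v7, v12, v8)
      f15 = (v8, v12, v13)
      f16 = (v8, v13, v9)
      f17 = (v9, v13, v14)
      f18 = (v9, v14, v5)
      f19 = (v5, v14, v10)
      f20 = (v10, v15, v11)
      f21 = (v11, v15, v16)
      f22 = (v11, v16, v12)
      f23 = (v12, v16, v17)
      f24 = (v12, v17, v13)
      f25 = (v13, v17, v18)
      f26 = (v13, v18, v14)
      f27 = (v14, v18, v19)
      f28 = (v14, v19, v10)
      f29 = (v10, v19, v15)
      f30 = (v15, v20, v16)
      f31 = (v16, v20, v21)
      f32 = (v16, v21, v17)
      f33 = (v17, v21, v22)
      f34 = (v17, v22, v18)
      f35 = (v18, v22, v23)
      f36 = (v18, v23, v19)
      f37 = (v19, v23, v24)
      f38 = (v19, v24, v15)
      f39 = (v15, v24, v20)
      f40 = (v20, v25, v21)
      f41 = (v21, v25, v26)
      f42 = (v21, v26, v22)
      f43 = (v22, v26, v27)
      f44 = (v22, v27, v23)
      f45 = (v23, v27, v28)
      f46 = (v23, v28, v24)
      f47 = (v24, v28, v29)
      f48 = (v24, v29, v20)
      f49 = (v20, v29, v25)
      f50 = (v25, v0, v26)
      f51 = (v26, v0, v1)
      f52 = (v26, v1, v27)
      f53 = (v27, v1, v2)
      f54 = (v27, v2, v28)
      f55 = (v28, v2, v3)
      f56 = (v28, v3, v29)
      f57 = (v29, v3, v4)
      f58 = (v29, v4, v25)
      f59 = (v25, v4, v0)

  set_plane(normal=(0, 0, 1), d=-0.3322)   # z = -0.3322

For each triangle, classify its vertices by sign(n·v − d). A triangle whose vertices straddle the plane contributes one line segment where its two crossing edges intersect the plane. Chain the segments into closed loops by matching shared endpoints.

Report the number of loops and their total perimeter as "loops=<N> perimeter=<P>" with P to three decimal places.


Straddling triangles (24 of 60):
  (v2,v7,v3) [++-] → (1.0713, 0.0197361, -0.3322)–(1.0827, 0, -0.3322)  len=0.0228
  (v3,v7,v8) [-+-] → (1.0713, 0.0197361, -0.3322)–(0.5413, 0.9376, -0.3322)  len=1.0599
  (v4,v9,v0) [--+] → (1.39288, 0.893346, -0.3322)–(1.90862, 0, -0.3322)  len=1.0315
  (v0,v9,v5) [+-+] → (1.39288, 0.893346, -0.3322)–(0.95434, 1.65295, -0.3322)  len=0.8771
  (v7,v12,v8) [++-] → (0.518512, 0.9376, -0.3322)–(0.5413, 0.9376, -0.3322)  len=0.0228
  (v8,v12,v13) [-+-] → (0.518512, 0.9376, -0.3322)–(-0.5413, 0.9376, -0.3322)  len=1.0598
  (v9,v14,v5) [--+] → (-0.0772503, 1.65295, -0.3322)–(0.95434, 1.65295, -0.3322)  len=1.0316
  (v5,v14,v10) [+-+] → (-0.0772503, 1.65295, -0.3322)–(-0.95434, 1.65295, -0.3322)  len=0.8771
  (v12,v17,v13) [++-] → (-0.552696, 0.917864, -0.3322)–(-0.5413, 0.9376, -0.3322)  len=0.0228
  (v13,v17,v18) [-+-] → (-0.552696, 0.917864, -0.3322)–(-1.0827, 0, -0.3322)  len=1.0599
  (v14,v19,v10) [--+] → (-1.47008, 0.7596, -0.3322)–(-0.95434, 1.65295, -0.3322)  len=1.0315
  (v10,v19,v15) [+-+] → (-1.47008, 0.7596, -0.3322)–(-1.90862, 0, -0.3322)  len=0.8771
  (v17,v22,v18) [++-] → (-1.0713, -0.0197361, -0.3322)–(-1.0827, 0, -0.3322)  len=0.0228
  (v18,v22,v23) [-+-] → (-1.0713, -0.0197361, -0.3322)–(-0.5413, -0.9376, -0.3322)  len=1.0599
  (v19,v24,v15) [--+] → (-1.39288, -0.893346, -0.3322)–(-1.90862, 0, -0.3322)  len=1.0315
  (v15,v24,v20) [+-+] → (-1.39288, -0.893346, -0.3322)–(-0.95434, -1.65295, -0.3322)  len=0.8771
  (v22,v27,v23) [++-] → (-0.518512, -0.9376, -0.3322)–(-0.5413, -0.9376, -0.3322)  len=0.0228
  (v23,v27,v28) [-+-] → (-0.518512, -0.9376, -0.3322)–(0.5413, -0.9376, -0.3322)  len=1.0598
  (v24,v29,v20) [--+] → (0.0772503, -1.65295, -0.3322)–(-0.95434, -1.65295, -0.3322)  len=1.0316
  (v20,v29,v25) [+-+] → (0.0772503, -1.65295, -0.3322)–(0.95434, -1.65295, -0.3322)  len=0.8771
  (v27,v2,v28) [++-] → (0.552696, -0.917864, -0.3322)–(0.5413, -0.9376, -0.3322)  len=0.0228
  (v28,v2,v3) [-+-] → (0.552696, -0.917864, -0.3322)–(1.0827, 0, -0.3322)  len=1.0599
  (v29,v4,v25) [--+] → (1.47008, -0.7596, -0.3322)–(0.95434, -1.65295, -0.3322)  len=1.0315
  (v25,v4,v0) [+-+] → (1.47008, -0.7596, -0.3322)–(1.90862, 0, -0.3322)  len=0.8771

Chained into 2 loop(s):
  loop 1: 12 segments, perimeter = 6.4959
  loop 2: 12 segments, perimeter = 11.4519
Total perimeter = 17.948

loops=2 perimeter=17.948


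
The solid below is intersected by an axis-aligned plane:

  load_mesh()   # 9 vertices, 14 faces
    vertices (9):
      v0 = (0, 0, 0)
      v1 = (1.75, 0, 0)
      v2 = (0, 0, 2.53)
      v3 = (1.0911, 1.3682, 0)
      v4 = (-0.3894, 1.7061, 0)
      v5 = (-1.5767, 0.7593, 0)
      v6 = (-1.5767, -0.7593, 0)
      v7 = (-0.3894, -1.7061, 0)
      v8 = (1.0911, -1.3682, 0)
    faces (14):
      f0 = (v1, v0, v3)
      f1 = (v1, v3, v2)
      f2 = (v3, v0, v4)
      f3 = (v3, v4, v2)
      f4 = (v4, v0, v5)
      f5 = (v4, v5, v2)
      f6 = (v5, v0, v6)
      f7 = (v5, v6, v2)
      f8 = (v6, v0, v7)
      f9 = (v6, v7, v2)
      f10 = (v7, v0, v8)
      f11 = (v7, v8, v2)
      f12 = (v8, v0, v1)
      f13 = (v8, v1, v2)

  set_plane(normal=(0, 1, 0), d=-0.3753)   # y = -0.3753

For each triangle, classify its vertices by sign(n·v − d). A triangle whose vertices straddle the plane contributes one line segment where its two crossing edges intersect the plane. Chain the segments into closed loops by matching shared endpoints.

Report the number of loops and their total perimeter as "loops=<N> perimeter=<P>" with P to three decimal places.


Straddling triangles (8 of 14):
  (v5,v0,v6) [++-] → (-0.779317, -0.3753, 0)–(-1.5767, -0.3753, 0)  len=0.7974
  (v5,v6,v2) [+-+] → (-1.5767, -0.3753, 0)–(-0.779317, -0.3753, 1.27949)  len=1.5076
  (v6,v0,v7) [-+-] → (-0.779317, -0.3753, 0)–(-0.0856584, -0.3753, 0)  len=0.6937
  (v6,v7,v2) [--+] → (-0.0856584, -0.3753, 1.97346)–(-0.779317, -0.3753, 1.27949)  len=0.9812
  (v7,v0,v8) [-+-] → (-0.0856584, -0.3753, 0)–(0.299291, -0.3753, 0)  len=0.3849
  (v7,v8,v2) [--+] → (0.299291, -0.3753, 1.83602)–(-0.0856584, -0.3753, 1.97346)  len=0.4088
  (v8,v0,v1) [-++] → (0.299291, -0.3753, 0)–(1.56926, -0.3753, 0)  len=1.2700
  (v8,v1,v2) [-++] → (1.56926, -0.3753, 0)–(0.299291, -0.3753, 1.83602)  len=2.2324

Chained into 1 loop(s):
  loop 1: 8 segments, perimeter = 8.2760
Total perimeter = 8.276

loops=1 perimeter=8.276


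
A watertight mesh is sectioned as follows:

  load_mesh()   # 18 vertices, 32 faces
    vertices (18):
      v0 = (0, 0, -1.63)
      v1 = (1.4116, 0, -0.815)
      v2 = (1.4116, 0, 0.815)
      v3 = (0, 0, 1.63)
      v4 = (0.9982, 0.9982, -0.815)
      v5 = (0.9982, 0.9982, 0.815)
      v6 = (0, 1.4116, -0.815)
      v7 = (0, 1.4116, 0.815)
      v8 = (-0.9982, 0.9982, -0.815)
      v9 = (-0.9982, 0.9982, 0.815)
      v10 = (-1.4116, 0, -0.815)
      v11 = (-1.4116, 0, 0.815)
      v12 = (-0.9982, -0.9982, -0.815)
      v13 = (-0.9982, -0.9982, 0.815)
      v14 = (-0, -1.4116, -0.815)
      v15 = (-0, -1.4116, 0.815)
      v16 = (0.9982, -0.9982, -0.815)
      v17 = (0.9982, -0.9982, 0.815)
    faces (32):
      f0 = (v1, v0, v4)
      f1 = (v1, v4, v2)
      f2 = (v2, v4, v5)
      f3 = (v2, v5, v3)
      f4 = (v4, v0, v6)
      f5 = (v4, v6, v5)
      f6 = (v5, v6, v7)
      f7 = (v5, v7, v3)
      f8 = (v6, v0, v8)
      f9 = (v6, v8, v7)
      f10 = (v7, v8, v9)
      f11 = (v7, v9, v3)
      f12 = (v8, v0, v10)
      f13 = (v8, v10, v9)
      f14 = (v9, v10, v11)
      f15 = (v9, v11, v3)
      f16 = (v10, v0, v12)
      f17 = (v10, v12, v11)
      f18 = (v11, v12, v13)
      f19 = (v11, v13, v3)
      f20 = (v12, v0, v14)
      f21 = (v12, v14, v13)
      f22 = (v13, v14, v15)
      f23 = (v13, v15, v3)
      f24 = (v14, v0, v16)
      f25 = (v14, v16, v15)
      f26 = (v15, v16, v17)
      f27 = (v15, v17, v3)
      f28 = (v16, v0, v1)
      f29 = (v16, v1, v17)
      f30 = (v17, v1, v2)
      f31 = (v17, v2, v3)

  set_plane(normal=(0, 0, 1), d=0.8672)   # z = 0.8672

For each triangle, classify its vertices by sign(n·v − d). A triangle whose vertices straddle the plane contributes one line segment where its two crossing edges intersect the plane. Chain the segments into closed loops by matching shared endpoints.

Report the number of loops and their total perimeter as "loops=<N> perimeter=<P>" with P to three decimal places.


Straddling triangles (8 of 32):
  (v2,v5,v3) [--+] → (0.934266, 0.934266, 0.8672)–(1.32119, 0, 0.8672)  len=1.0112
  (v5,v7,v3) [--+] → (0, 1.32119, 0.8672)–(0.934266, 0.934266, 0.8672)  len=1.0112
  (v7,v9,v3) [--+] → (-0.934266, 0.934266, 0.8672)–(0, 1.32119, 0.8672)  len=1.0112
  (v9,v11,v3) [--+] → (-1.32119, 0, 0.8672)–(-0.934266, 0.934266, 0.8672)  len=1.0112
  (v11,v13,v3) [--+] → (-0.934266, -0.934266, 0.8672)–(-1.32119, 0, 0.8672)  len=1.0112
  (v13,v15,v3) [--+] → (0, -1.32119, 0.8672)–(-0.934266, -0.934266, 0.8672)  len=1.0112
  (v15,v17,v3) [--+] → (0.934266, -0.934266, 0.8672)–(0, -1.32119, 0.8672)  len=1.0112
  (v17,v2,v3) [--+] → (1.32119, 0, 0.8672)–(0.934266, -0.934266, 0.8672)  len=1.0112

Chained into 1 loop(s):
  loop 1: 8 segments, perimeter = 8.0897
Total perimeter = 8.090

loops=1 perimeter=8.090


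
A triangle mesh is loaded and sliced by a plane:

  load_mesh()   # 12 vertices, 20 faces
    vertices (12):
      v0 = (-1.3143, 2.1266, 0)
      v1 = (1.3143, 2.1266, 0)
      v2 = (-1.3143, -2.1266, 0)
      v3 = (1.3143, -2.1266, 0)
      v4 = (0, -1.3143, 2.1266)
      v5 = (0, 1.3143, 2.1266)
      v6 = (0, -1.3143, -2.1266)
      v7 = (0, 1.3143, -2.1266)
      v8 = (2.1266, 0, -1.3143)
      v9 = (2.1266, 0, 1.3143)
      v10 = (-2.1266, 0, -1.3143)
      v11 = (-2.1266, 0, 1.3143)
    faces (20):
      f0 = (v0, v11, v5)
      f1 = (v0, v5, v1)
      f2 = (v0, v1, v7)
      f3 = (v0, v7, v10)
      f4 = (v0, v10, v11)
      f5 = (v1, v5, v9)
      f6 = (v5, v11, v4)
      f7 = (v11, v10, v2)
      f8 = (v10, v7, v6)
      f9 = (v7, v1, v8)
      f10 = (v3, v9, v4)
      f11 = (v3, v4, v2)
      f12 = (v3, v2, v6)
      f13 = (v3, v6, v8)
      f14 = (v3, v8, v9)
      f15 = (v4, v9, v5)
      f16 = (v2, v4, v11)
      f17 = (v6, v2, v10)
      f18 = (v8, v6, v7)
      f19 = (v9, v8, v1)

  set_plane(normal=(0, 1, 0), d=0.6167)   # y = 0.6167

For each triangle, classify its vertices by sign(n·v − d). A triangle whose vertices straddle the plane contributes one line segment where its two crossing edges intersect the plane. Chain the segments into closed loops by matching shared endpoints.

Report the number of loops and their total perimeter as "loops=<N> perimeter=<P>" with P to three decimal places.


loops=1 perimeter=12.878

Straddling triangles (10 of 20):
  (v0,v11,v5) [+-+] → (-1.89104, 0.6167, 0.933162)–(-1.12875, 0.6167, 1.69545)  len=1.0780
  (v0,v7,v10) [++-] → (-1.12875, 0.6167, -1.69545)–(-1.89104, 0.6167, -0.933162)  len=1.0780
  (v0,v10,v11) [+--] → (-1.89104, 0.6167, -0.933162)–(-1.89104, 0.6167, 0.933162)  len=1.8663
  (v1,v5,v9) [++-] → (1.12875, 0.6167, 1.69545)–(1.89104, 0.6167, 0.933162)  len=1.0780
  (v5,v11,v4) [+--] → (-1.12875, 0.6167, 1.69545)–(0, 0.6167, 2.1266)  len=1.2083
  (v10,v7,v6) [-+-] → (-1.12875, 0.6167, -1.69545)–(0, 0.6167, -2.1266)  len=1.2083
  (v7,v1,v8) [++-] → (1.89104, 0.6167, -0.933162)–(1.12875, 0.6167, -1.69545)  len=1.0780
  (v4,v9,v5) [--+] → (1.12875, 0.6167, 1.69545)–(0, 0.6167, 2.1266)  len=1.2083
  (v8,v6,v7) [--+] → (0, 0.6167, -2.1266)–(1.12875, 0.6167, -1.69545)  len=1.2083
  (v9,v8,v1) [--+] → (1.89104, 0.6167, -0.933162)–(1.89104, 0.6167, 0.933162)  len=1.8663

Chained into 1 loop(s):
  loop 1: 10 segments, perimeter = 12.8780
Total perimeter = 12.878


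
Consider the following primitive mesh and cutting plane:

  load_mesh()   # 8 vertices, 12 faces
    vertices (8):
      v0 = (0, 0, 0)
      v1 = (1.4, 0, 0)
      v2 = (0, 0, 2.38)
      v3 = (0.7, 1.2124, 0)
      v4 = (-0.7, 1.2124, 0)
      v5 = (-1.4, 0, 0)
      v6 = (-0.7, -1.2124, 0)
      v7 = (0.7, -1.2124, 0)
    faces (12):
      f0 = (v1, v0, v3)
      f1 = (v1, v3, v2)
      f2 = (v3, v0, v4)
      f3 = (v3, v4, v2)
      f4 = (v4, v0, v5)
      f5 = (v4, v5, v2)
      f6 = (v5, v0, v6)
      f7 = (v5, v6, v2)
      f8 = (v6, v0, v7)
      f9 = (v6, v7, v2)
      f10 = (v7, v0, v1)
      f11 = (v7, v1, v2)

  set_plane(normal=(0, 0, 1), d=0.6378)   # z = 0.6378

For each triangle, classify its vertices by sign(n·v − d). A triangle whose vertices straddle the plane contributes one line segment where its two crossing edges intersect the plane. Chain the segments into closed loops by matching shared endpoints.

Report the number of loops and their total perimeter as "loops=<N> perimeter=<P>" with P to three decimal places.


loops=1 perimeter=6.149

Straddling triangles (6 of 12):
  (v1,v3,v2) [--+] → (0.512412, 0.887497, 0.6378)–(1.02482, 0, 0.6378)  len=1.0248
  (v3,v4,v2) [--+] → (-0.512412, 0.887497, 0.6378)–(0.512412, 0.887497, 0.6378)  len=1.0248
  (v4,v5,v2) [--+] → (-1.02482, 0, 0.6378)–(-0.512412, 0.887497, 0.6378)  len=1.0248
  (v5,v6,v2) [--+] → (-0.512412, -0.887497, 0.6378)–(-1.02482, 0, 0.6378)  len=1.0248
  (v6,v7,v2) [--+] → (0.512412, -0.887497, 0.6378)–(-0.512412, -0.887497, 0.6378)  len=1.0248
  (v7,v1,v2) [--+] → (1.02482, 0, 0.6378)–(0.512412, -0.887497, 0.6378)  len=1.0248

Chained into 1 loop(s):
  loop 1: 6 segments, perimeter = 6.1489
Total perimeter = 6.149


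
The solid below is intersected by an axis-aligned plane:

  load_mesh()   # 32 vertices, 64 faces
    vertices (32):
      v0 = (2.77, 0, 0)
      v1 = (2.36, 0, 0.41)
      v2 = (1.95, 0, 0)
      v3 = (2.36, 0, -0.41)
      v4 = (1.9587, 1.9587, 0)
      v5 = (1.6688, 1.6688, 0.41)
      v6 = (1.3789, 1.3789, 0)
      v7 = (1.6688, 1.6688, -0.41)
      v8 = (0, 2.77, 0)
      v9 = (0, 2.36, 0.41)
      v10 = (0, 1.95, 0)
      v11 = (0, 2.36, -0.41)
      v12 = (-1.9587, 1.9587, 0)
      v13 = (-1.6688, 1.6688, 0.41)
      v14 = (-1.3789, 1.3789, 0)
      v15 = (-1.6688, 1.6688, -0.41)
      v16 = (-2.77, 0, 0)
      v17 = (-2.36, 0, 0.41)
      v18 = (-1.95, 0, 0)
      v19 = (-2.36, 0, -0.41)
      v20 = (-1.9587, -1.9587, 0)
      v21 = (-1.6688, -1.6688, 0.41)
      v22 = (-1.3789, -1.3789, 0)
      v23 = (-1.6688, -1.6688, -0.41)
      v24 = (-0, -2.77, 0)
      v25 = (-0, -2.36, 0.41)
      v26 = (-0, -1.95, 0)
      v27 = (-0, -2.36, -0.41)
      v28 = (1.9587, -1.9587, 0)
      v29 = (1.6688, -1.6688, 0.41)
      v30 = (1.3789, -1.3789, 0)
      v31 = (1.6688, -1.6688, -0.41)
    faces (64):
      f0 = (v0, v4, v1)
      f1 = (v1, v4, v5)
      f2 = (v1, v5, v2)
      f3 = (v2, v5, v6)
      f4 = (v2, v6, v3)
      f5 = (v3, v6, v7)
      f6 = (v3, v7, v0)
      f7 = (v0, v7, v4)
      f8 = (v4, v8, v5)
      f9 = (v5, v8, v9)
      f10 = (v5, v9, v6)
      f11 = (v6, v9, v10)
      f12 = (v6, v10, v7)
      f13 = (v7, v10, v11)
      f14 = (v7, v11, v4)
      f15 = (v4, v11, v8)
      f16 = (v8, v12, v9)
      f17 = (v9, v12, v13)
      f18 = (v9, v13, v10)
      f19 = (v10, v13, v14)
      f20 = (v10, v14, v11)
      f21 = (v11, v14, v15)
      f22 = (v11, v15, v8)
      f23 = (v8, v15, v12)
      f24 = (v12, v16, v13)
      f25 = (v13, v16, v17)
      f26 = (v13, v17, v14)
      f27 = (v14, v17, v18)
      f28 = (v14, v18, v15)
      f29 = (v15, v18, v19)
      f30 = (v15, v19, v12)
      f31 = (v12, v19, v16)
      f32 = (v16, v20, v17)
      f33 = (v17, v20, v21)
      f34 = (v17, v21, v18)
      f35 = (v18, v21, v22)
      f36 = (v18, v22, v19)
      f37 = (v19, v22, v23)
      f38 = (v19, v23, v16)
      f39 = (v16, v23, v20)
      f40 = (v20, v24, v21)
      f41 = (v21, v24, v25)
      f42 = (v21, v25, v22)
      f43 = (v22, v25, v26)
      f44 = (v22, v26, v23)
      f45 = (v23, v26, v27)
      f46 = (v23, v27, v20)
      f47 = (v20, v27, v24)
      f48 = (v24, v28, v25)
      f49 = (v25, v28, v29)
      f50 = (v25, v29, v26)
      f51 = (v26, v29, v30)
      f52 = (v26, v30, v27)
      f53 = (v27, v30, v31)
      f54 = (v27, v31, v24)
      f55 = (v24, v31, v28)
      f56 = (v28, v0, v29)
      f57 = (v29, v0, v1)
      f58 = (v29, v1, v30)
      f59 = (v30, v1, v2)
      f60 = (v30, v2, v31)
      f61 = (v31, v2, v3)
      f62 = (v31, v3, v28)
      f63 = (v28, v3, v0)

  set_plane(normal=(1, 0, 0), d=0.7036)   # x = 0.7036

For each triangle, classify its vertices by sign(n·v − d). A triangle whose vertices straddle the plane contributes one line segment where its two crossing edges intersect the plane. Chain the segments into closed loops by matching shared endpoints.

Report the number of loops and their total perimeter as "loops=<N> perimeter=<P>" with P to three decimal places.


Straddling triangles (16 of 64):
  (v4,v8,v5) [+-+] → (0.7036, 2.47857, 0)–(0.7036, 2.30571, 0.172864)  len=0.2445
  (v5,v8,v9) [+--] → (0.7036, 2.30571, 0.172864)–(0.7036, 2.06858, 0.41)  len=0.3354
  (v5,v9,v6) [+-+] → (0.7036, 2.06858, 0.41)–(0.7036, 1.85938, 0.200793)  len=0.2959
  (v6,v9,v10) [+--] → (0.7036, 1.85938, 0.200793)–(0.7036, 1.65859, 0)  len=0.2840
  (v6,v10,v7) [+-+] → (0.7036, 1.65859, 0)–(0.7036, 1.83144, -0.172864)  len=0.2445
  (v7,v10,v11) [+--] → (0.7036, 1.83144, -0.172864)–(0.7036, 2.06858, -0.41)  len=0.3354
  (v7,v11,v4) [+-+] → (0.7036, 2.06858, -0.41)–(0.7036, 2.21585, -0.262721)  len=0.2083
  (v4,v11,v8) [+--] → (0.7036, 2.21585, -0.262721)–(0.7036, 2.47857, 0)  len=0.3715
  (v24,v28,v25) [-+-] → (0.7036, -2.47857, 0)–(0.7036, -2.21585, 0.262721)  len=0.3715
  (v25,v28,v29) [-++] → (0.7036, -2.21585, 0.262721)–(0.7036, -2.06858, 0.41)  len=0.2083
  (v25,v29,v26) [-+-] → (0.7036, -2.06858, 0.41)–(0.7036, -1.83144, 0.172864)  len=0.3354
  (v26,v29,v30) [-++] → (0.7036, -1.83144, 0.172864)–(0.7036, -1.65859, 0)  len=0.2445
  (v26,v30,v27) [-+-] → (0.7036, -1.65859, 0)–(0.7036, -1.85938, -0.200793)  len=0.2840
  (v27,v30,v31) [-++] → (0.7036, -1.85938, -0.200793)–(0.7036, -2.06858, -0.41)  len=0.2959
  (v27,v31,v24) [-+-] → (0.7036, -2.06858, -0.41)–(0.7036, -2.30571, -0.172864)  len=0.3354
  (v24,v31,v28) [-++] → (0.7036, -2.30571, -0.172864)–(0.7036, -2.47857, 0)  len=0.2445

Chained into 2 loop(s):
  loop 1: 8 segments, perimeter = 2.3193
  loop 2: 8 segments, perimeter = 2.3193
Total perimeter = 4.639

loops=2 perimeter=4.639
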